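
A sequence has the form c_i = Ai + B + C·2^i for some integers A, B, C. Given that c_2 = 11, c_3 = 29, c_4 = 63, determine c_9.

Write the equations: 2A + B + 4C = 11; 3A + B + 8C = 29; 4A + B + 16C = 63.
Subtracting the first from the second: A + 4C = 18.
Subtracting the second from the third: A + 8C = 34.
Solving: C = 4, A = 2, then B = -9.
So c_i = 2·i + (-9) + 4·2^i; at i=9 this is 2057.

2057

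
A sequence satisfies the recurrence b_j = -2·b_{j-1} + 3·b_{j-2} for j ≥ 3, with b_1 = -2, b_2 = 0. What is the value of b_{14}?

797160

Step forward from the initial values:
b_3 = -6  b_4 = 12  b_5 = -42  …  b_{11} = -29526  b_{12} = 88572  b_{13} = -265722  b_{14} = 797160.
(Characteristic roots are 1 and -3.)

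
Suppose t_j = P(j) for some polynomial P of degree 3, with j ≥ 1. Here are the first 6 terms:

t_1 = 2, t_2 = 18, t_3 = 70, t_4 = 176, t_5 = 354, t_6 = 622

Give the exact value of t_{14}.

8166

1st diffs: 16, 52, 106, 178, 268.
2nd diffs: 36, 54, 72, 90.
3rd diffs: 18, 18, 18 (constant).
Newton forward-difference form: t_j = 2 + 16·C(j-1,1) + 36·C(j-1,2) + 18·C(j-1,3).
At j = 14: j-1 = 13, so t_{14} = 2 + 208 + 2808 + 5148 = 8166.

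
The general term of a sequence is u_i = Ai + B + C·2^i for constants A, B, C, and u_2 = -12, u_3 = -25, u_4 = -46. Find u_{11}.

At i = 2, 3, 4: 2A + B + 4C = -12; 3A + B + 8C = -25; 4A + B + 16C = -46.
Subtracting the first from the second: A + 4C = -13.
Subtracting the second from the third: A + 8C = -21.
Solving: C = -2, A = -5, then B = 6.
Therefore u_{11} = -55 + 6 + (-2)·2048 = -4145.

-4145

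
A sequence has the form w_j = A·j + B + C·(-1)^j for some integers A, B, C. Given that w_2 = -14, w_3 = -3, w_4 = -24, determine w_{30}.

At j = 2, 3, 4: 2A + B + C = -14; 3A + B - C = -3; 4A + B + C = -24.
Subtracting the first from the second: A - 2C = 11.
Subtracting the second from the third: A + 2C = -21.
Solving: C = -8, A = -5, then B = 4.
So w_j = -5·j + 4 + (-8)·(-1)^j; at j=30 this is -154.

-154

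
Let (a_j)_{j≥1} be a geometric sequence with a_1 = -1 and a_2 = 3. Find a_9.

-6561

Common ratio r = -3.
a_j = (-1)·(-3)^(j-1).
a_9 = (-1)·(-3)^8 = -6561.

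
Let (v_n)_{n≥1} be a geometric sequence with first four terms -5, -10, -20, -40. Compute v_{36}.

Common ratio r = 2.
v_n = (-5)·2^(n-1).
v_{36} = (-5)·2^35 = -171798691840.

-171798691840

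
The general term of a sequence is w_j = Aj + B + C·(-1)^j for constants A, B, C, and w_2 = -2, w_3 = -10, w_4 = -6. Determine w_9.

-22

At j = 2, 3, 4: 2A + B + C = -2; 3A + B - C = -10; 4A + B + C = -6.
Subtracting the first from the second: A - 2C = -8.
Subtracting the second from the third: A + 2C = 4.
Solving: C = 3, A = -2, then B = -1.
Therefore w_9 = -18 + (-1) + 3·(-1) = -22.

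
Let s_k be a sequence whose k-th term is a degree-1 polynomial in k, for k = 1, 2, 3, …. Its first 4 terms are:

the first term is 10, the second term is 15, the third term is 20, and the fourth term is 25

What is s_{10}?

1st diffs: 5, 5, 5 (constant).
So s_k = 5k + 5.
Evaluating at k = 10 gives s_{10} = 55.

55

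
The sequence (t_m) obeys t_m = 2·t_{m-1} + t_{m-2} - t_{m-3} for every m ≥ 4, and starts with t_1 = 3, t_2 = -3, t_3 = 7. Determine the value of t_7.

124

Step forward from the initial values:
t_4 = 8  t_5 = 26  t_6 = 53  t_7 = 124.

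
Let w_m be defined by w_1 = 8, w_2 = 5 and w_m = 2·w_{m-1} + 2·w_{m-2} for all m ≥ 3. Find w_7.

Compute successive terms:
w_3 = 26;  w_4 = 62;  w_5 = 176;  w_6 = 476;  w_7 = 1304.

1304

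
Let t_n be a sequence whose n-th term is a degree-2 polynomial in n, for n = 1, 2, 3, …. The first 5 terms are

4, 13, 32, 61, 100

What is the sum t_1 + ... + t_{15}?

5555

1st diffs: 9, 19, 29, 39.
2nd diffs: 10, 10, 10 (constant).
Newton forward-difference form: t_n = 4 + 9·C(n-1,1) + 10·C(n-1,2).
Continuing: …, 149, 208, 277, 356, …, t_{15} = 1040.
Summing n = 1..15 (15 terms) gives 5555.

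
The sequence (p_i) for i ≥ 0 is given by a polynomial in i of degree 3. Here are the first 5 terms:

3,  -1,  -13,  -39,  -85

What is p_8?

1st diffs: -4, -12, -26, -46.
2nd diffs: -8, -14, -20.
3rd diffs: -6, -6 (constant).
Newton forward-difference form: p_i = 3 + (-4)·C(i,1) + (-8)·C(i,2) + (-6)·C(i,3).
At i = 8: i = 8, so p_8 = 3 - 32 - 224 - 336 = -589.

-589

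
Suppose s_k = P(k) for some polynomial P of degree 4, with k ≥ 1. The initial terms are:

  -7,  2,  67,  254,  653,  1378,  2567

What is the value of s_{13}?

30197

1st diffs: 9, 65, 187, 399, 725, 1189.
2nd diffs: 56, 122, 212, 326, 464.
3rd diffs: 66, 90, 114, 138.
4th diffs: 24, 24, 24 (constant).
Newton forward-difference form: s_k = -7 + 9·C(k-1,1) + 56·C(k-1,2) + 66·C(k-1,3) + 24·C(k-1,4).
At k = 13: k-1 = 12, so s_{13} = -7 + 108 + 3696 + 14520 + 11880 = 30197.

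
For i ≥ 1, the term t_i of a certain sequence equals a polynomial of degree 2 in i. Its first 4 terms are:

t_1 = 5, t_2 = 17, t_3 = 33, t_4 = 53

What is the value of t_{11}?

305

1st diffs: 12, 16, 20.
2nd diffs: 4, 4 (constant).
Newton forward-difference form: t_i = 5 + 12·C(i-1,1) + 4·C(i-1,2).
At i = 11: i-1 = 10, so t_{11} = 5 + 120 + 180 = 305.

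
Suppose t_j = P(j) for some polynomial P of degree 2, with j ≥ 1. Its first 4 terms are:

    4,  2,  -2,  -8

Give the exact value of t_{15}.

-206

1st diffs: -2, -4, -6.
2nd diffs: -2, -2 (constant).
So t_j = -j^2 + j + 4.
Evaluating at j = 15 gives t_{15} = -206.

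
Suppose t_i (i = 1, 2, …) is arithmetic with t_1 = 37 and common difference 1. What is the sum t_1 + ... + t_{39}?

t_i = 37 + (i - 1)·1.
t_{39} = 75; S = 39·(37 + 75)/2 = 2184.

2184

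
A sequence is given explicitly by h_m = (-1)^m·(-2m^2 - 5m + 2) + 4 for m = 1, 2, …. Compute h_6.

(-1)^6 = 1; -2m^2 - 5m + 2 at m=6 is -100; so h_6 = -96.

-96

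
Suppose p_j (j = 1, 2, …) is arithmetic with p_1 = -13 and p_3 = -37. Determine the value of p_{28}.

Common difference d = (-37 - (-13)) / (3 - 1) = -12.
p_j = -13 + (j - 1)·(-12).
p_{28} = -13 + 27·(-12) = -337.

-337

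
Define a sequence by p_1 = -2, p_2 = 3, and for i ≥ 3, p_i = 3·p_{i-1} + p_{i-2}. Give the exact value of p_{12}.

338769

Compute successive terms:
p_3 = 7; p_4 = 24; p_5 = 79; p_6 = 261; p_7 = 862; p_8 = 2847; p_9 = 9403; p_{10} = 31056; p_{11} = 102571; p_{12} = 338769.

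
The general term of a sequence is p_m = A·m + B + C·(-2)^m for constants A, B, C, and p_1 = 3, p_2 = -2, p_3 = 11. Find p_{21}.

Write the equations: A + B - 2C = 3; 2A + B + 4C = -2; 3A + B - 8C = 11.
Subtracting the first from the second: A + 6C = -5.
Subtracting the second from the third: A - 12C = 13.
Solving: C = -1, A = 1, then B = 0.
Hence p_{21} = 1·21 + 0 + (-1)·(-2097152) = 2097173.

2097173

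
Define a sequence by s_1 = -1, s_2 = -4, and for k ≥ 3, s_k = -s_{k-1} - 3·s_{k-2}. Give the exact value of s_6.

Applying the relation repeatedly:
s_3 = 7, s_4 = 5, s_5 = -26, s_6 = 11.

11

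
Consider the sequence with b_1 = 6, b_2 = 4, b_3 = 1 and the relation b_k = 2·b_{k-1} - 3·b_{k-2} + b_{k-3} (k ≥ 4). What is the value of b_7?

15

b_4 = -4  b_5 = -7  b_6 = -1  b_7 = 15.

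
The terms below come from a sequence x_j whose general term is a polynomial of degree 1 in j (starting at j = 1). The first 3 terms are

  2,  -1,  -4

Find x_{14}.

1st diffs: -3, -3 (constant).
So x_j = -3j + 5.
Evaluating at j = 14 gives x_{14} = -37.

-37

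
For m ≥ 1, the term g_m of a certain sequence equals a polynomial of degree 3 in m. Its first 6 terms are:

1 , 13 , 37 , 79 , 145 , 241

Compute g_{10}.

1045

1st diffs: 12, 24, 42, 66, 96.
2nd diffs: 12, 18, 24, 30.
3rd diffs: 6, 6, 6 (constant).
Newton forward-difference form: g_m = 1 + 12·C(m-1,1) + 12·C(m-1,2) + 6·C(m-1,3).
At m = 10: m-1 = 9, so g_{10} = 1 + 108 + 432 + 504 = 1045.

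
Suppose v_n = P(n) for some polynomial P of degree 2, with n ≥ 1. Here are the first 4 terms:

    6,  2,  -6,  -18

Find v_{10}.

-174

1st diffs: -4, -8, -12.
2nd diffs: -4, -4 (constant).
Newton forward-difference form: v_n = 6 + (-4)·C(n-1,1) + (-4)·C(n-1,2).
At n = 10: n-1 = 9, so v_{10} = 6 - 36 - 144 = -174.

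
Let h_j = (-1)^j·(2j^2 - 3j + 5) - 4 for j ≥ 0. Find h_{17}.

-536

(-1)^17 = -1; 2j^2 - 3j + 5 at j=17 is 532; so h_{17} = -536.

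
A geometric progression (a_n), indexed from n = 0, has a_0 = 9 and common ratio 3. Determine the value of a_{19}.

10460353203

a_n = 9·3^(n-0).
a_{19} = 9·3^19 = 10460353203.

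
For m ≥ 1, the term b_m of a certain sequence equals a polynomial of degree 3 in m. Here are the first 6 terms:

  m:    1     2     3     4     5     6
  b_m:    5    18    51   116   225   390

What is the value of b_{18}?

11106

1st diffs: 13, 33, 65, 109, 165.
2nd diffs: 20, 32, 44, 56.
3rd diffs: 12, 12, 12 (constant).
Newton forward-difference form: b_m = 5 + 13·C(m-1,1) + 20·C(m-1,2) + 12·C(m-1,3).
At m = 18: m-1 = 17, so b_{18} = 5 + 221 + 2720 + 8160 = 11106.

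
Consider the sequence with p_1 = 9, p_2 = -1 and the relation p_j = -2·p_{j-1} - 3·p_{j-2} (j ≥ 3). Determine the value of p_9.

-295

Step forward from the initial values:
p_3 = -25; p_4 = 53; p_5 = -31; p_6 = -97; p_7 = 287; p_8 = -283; p_9 = -295.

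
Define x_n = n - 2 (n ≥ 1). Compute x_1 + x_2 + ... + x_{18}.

Over n = 1..18: Σn = 171.
Total = (1)·171 + (-2)·18 = 135.

135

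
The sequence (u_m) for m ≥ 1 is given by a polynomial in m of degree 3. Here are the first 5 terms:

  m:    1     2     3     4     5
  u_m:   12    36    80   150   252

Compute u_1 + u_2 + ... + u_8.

1st diffs: 24, 44, 70, 102.
2nd diffs: 20, 26, 32.
3rd diffs: 6, 6 (constant).
Newton forward-difference form: u_m = 12 + 24·C(m-1,1) + 20·C(m-1,2) + 6·C(m-1,3).
Continuing: 392, 576, 810.
Summing m = 1..8 (8 terms) gives 2308.

2308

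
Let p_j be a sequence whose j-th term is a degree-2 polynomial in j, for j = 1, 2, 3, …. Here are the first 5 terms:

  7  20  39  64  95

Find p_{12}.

1st diffs: 13, 19, 25, 31.
2nd diffs: 6, 6, 6 (constant).
Newton forward-difference form: p_j = 7 + 13·C(j-1,1) + 6·C(j-1,2).
At j = 12: j-1 = 11, so p_{12} = 7 + 143 + 330 = 480.

480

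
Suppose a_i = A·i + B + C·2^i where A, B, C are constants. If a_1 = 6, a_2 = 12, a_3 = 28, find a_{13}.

40908

Write the equations: A + B + 2C = 6; 2A + B + 4C = 12; 3A + B + 8C = 28.
Subtracting the first from the second: A + 2C = 6.
Subtracting the second from the third: A + 4C = 16.
Solving: C = 5, A = -4, then B = 0.
Therefore a_{13} = -52 + 0 + 5·8192 = 40908.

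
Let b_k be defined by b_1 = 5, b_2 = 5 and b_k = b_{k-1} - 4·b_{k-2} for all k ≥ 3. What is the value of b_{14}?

-16315

Iterate the recurrence:
b_3 = -15  b_4 = -35  b_5 = 25  …  b_{11} = 4945  b_{12} = -1155  b_{13} = -20935  b_{14} = -16315.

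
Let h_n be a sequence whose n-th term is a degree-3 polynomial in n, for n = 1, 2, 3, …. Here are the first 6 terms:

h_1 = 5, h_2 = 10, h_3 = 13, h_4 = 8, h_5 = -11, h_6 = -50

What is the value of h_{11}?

1st diffs: 5, 3, -5, -19, -39.
2nd diffs: -2, -8, -14, -20.
3rd diffs: -6, -6, -6 (constant).
Newton forward-difference form: h_n = 5 + 5·C(n-1,1) + (-2)·C(n-1,2) + (-6)·C(n-1,3).
At n = 11: n-1 = 10, so h_{11} = 5 + 50 - 90 - 720 = -755.

-755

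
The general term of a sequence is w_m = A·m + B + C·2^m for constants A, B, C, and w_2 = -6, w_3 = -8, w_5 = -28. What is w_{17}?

-131044

The three given values yield: 2A + B + 4C = -6; 3A + B + 8C = -8; 5A + B + 32C = -28.
Subtracting the first from the second: A + 4C = -2.
Subtracting the second from the third: 2A + 24C = -20.
Solving: C = -1, A = 2, then B = -6.
So w_m = 2·m + (-6) + (-1)·2^m; at m=17 this is -131044.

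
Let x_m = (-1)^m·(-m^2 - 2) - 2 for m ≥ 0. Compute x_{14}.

(-1)^14 = 1; -m^2 - 2 at m=14 is -198; so x_{14} = -200.

-200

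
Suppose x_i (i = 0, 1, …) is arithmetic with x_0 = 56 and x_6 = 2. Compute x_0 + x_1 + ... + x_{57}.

Common difference d = (2 - 56) / (6 - 0) = -9.
x_i = 56 + (i - 0)·(-9).
x_{57} = -457; S = 58·(56 + (-457))/2 = -11629.

-11629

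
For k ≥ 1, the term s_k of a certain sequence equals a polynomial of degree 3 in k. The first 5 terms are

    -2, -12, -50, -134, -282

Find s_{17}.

1st diffs: -10, -38, -84, -148.
2nd diffs: -28, -46, -64.
3rd diffs: -18, -18 (constant).
Newton forward-difference form: s_k = -2 + (-10)·C(k-1,1) + (-28)·C(k-1,2) + (-18)·C(k-1,3).
At k = 17: k-1 = 16, so s_{17} = -2 - 160 - 3360 - 10080 = -13602.

-13602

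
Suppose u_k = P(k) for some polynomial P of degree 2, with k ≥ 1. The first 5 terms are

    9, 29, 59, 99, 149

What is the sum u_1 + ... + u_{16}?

8144

1st diffs: 20, 30, 40, 50.
2nd diffs: 10, 10, 10 (constant).
Newton forward-difference form: u_k = 9 + 20·C(k-1,1) + 10·C(k-1,2).
Continuing: …, 209, 279, 359, 449, …, u_{16} = 1359.
Summing k = 1..16 (16 terms) gives 8144.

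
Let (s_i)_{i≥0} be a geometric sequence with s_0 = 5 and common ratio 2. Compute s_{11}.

s_i = 5·2^(i-0).
s_{11} = 5·2^11 = 10240.

10240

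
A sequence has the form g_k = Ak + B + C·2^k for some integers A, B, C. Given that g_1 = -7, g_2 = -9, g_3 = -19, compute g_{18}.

-1048473

Write the equations: A + B + 2C = -7; 2A + B + 4C = -9; 3A + B + 8C = -19.
Subtracting the first from the second: A + 2C = -2.
Subtracting the second from the third: A + 4C = -10.
Solving: C = -4, A = 6, then B = -5.
Hence g_{18} = 6·18 + (-5) + (-4)·262144 = -1048473.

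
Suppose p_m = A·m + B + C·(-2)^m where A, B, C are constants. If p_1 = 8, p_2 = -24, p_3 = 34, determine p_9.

2542

Plug in m = 1, 2, 3: A + B - 2C = 8; 2A + B + 4C = -24; 3A + B - 8C = 34.
Subtracting the first from the second: A + 6C = -32.
Subtracting the second from the third: A - 12C = 58.
Solving: C = -5, A = -2, then B = 0.
So p_m = -2·m + 0 + (-5)·(-2)^m; at m=9 this is 2542.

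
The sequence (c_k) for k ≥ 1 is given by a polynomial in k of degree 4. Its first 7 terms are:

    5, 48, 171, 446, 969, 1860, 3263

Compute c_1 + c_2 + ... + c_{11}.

1st diffs: 43, 123, 275, 523, 891, 1403.
2nd diffs: 80, 152, 248, 368, 512.
3rd diffs: 72, 96, 120, 144.
4th diffs: 24, 24, 24 (constant).
So c_k = k^4 + 2k^3 + 3k^2 + 5k - 6.
Continuing: 5346, 8301, 12344, 17715.
Summing k = 1..11 (11 terms) gives 50468.

50468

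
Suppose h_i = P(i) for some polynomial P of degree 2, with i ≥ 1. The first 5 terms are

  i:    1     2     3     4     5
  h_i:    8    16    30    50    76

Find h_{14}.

1st diffs: 8, 14, 20, 26.
2nd diffs: 6, 6, 6 (constant).
Newton forward-difference form: h_i = 8 + 8·C(i-1,1) + 6·C(i-1,2).
At i = 14: i-1 = 13, so h_{14} = 8 + 104 + 468 = 580.

580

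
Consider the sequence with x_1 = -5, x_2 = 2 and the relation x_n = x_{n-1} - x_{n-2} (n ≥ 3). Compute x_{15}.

x_3 = 7, x_4 = 5, x_5 = -2, …, x_{12} = -7, x_{13} = -5, x_{14} = 2, x_{15} = 7.

7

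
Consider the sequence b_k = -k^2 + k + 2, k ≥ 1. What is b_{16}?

b_{16} = -1·16^2 + 1·16 + 2 = -238.

-238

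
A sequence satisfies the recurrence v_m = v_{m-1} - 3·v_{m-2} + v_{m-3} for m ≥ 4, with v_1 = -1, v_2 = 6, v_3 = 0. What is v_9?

-229

Step forward from the initial values:
v_4 = -19; v_5 = -13; v_6 = 44; v_7 = 64; v_8 = -81; v_9 = -229.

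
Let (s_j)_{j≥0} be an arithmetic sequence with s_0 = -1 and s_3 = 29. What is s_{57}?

Common difference d = (29 - (-1)) / (3 - 0) = 10.
s_j = -1 + (j - 0)·10.
s_{57} = -1 + 57·10 = 569.

569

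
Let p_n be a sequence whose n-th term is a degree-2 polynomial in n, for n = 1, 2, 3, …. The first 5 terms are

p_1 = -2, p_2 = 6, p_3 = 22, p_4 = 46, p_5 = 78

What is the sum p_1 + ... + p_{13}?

2886

1st diffs: 8, 16, 24, 32.
2nd diffs: 8, 8, 8 (constant).
Newton forward-difference form: p_n = -2 + 8·C(n-1,1) + 8·C(n-1,2).
Continuing: …, 118, 166, 222, 286, …, p_{13} = 622.
Summing n = 1..13 (13 terms) gives 2886.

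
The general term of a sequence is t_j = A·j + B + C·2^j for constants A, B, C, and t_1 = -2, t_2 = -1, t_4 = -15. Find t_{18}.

-524201

The three given values yield: A + B + 2C = -2; 2A + B + 4C = -1; 4A + B + 16C = -15.
Subtracting the first from the second: A + 2C = 1.
Subtracting the second from the third: 2A + 12C = -14.
Solving: C = -2, A = 5, then B = -3.
Therefore t_{18} = 90 + (-3) + (-2)·262144 = -524201.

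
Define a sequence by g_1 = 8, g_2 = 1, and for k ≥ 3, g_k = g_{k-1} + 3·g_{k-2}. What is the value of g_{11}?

Step forward from the initial values:
g_3 = 25;  g_4 = 28;  g_5 = 103;  g_6 = 187;  g_7 = 496;  g_8 = 1057;  g_9 = 2545;  g_{10} = 5716;  g_{11} = 13351.

13351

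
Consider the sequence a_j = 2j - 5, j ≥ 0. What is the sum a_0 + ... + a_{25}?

Over j = 0..25: Σj = 325.
Total = (2)·325 + (-5)·26 = 520.

520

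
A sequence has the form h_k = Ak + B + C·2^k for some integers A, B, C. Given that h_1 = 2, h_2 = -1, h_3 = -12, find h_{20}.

-4194199

The three given values yield: A + B + 2C = 2; 2A + B + 4C = -1; 3A + B + 8C = -12.
Subtracting the first from the second: A + 2C = -3.
Subtracting the second from the third: A + 4C = -11.
Solving: C = -4, A = 5, then B = 5.
So h_k = 5·k + 5 + (-4)·2^k; at k=20 this is -4194199.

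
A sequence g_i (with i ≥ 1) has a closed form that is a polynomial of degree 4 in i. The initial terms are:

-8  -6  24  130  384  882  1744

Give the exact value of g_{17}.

73944

1st diffs: 2, 30, 106, 254, 498, 862.
2nd diffs: 28, 76, 148, 244, 364.
3rd diffs: 48, 72, 96, 120.
4th diffs: 24, 24, 24 (constant).
Newton forward-difference form: g_i = -8 + 2·C(i-1,1) + 28·C(i-1,2) + 48·C(i-1,3) + 24·C(i-1,4).
At i = 17: i-1 = 16, so g_{17} = -8 + 32 + 3360 + 26880 + 43680 = 73944.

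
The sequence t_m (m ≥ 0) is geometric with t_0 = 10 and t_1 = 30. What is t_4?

810

Common ratio r = 3.
t_m = 10·3^(m-0).
t_4 = 10·3^4 = 810.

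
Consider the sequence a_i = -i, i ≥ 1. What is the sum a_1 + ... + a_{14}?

-105

Over i = 1..14: Σi = 105.
Total = (-1)·105 = -105.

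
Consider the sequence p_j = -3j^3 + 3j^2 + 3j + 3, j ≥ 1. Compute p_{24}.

p_{24} = -3·24^3 + 3·24^2 + 3·24 + 3 = -39669.

-39669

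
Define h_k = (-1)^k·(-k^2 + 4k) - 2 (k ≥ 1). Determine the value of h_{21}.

(-1)^21 = -1; -k^2 + 4k at k=21 is -357; so h_{21} = 355.

355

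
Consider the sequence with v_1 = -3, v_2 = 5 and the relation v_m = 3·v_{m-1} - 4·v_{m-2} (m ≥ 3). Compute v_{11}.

Compute successive terms:
v_3 = 27, v_4 = 61, v_5 = 75, v_6 = -19, v_7 = -357, v_8 = -995, v_9 = -1557, v_{10} = -691, v_{11} = 4155.

4155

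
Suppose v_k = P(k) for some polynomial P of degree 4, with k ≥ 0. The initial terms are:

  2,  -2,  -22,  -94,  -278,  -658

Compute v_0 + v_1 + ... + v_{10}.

1st diffs: -4, -20, -72, -184, -380.
2nd diffs: -16, -52, -112, -196.
3rd diffs: -36, -60, -84.
4th diffs: -24, -24 (constant).
Newton forward-difference form: v_k = 2 + (-4)·C(k,1) + (-16)·C(k,2) + (-36)·C(k,3) + (-24)·C(k,4).
Continuing: …, -1342, -2462, -4174, -6658, …, v_{10} = -10118.
Summing k = 0..10 (11 terms) gives -25806.

-25806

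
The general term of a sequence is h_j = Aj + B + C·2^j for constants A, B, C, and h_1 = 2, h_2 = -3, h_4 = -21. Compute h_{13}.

At j = 1, 2, 4: A + B + 2C = 2; 2A + B + 4C = -3; 4A + B + 16C = -21.
Subtracting the first from the second: A + 2C = -5.
Subtracting the second from the third: 2A + 12C = -18.
Solving: C = -1, A = -3, then B = 7.
Hence h_{13} = -3·13 + 7 + (-1)·8192 = -8224.

-8224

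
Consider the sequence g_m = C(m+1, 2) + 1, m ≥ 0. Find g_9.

46

C(10, 2) = 45, so g_9 = 46.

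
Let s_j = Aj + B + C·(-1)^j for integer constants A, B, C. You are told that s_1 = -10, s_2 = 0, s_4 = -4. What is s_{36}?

Write the equations: A + B - C = -10; 2A + B + C = 0; 4A + B + C = -4.
Subtracting the first from the second: A + 2C = 10.
Subtracting the second from the third: 2A = -4.
Solving: C = 6, A = -2, then B = -2.
Therefore s_{36} = -72 + (-2) + 6·1 = -68.

-68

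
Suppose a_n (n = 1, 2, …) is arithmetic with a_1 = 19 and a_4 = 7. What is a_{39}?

Common difference d = (7 - 19) / (4 - 1) = -4.
a_n = 19 + (n - 1)·(-4).
a_{39} = 19 + 38·(-4) = -133.

-133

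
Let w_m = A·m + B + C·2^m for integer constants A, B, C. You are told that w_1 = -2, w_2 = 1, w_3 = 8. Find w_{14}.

32749

Plug in m = 1, 2, 3: A + B + 2C = -2; 2A + B + 4C = 1; 3A + B + 8C = 8.
Subtracting the first from the second: A + 2C = 3.
Subtracting the second from the third: A + 4C = 7.
Solving: C = 2, A = -1, then B = -5.
Hence w_{14} = -1·14 + (-5) + 2·16384 = 32749.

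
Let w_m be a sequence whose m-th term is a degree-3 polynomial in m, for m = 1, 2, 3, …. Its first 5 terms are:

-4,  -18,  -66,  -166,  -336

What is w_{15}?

1st diffs: -14, -48, -100, -170.
2nd diffs: -34, -52, -70.
3rd diffs: -18, -18 (constant).
Newton forward-difference form: w_m = -4 + (-14)·C(m-1,1) + (-34)·C(m-1,2) + (-18)·C(m-1,3).
At m = 15: m-1 = 14, so w_{15} = -4 - 196 - 3094 - 6552 = -9846.

-9846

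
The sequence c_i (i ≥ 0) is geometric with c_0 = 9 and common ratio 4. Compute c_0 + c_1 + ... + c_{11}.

c_i = 9·4^(i-0).
S = 9·(4^12 - 1)/(4 - 1) = 9·(16777216 - 1)/(3) = 50331645.

50331645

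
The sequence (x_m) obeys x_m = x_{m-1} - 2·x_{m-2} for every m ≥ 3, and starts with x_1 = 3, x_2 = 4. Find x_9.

Compute successive terms:
x_3 = -2;  x_4 = -10;  x_5 = -6;  x_6 = 14;  x_7 = 26;  x_8 = -2;  x_9 = -54.

-54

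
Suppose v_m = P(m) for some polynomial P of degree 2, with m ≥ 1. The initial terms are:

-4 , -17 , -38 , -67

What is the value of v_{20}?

-1619

1st diffs: -13, -21, -29.
2nd diffs: -8, -8 (constant).
Newton forward-difference form: v_m = -4 + (-13)·C(m-1,1) + (-8)·C(m-1,2).
At m = 20: m-1 = 19, so v_{20} = -4 - 247 - 1368 = -1619.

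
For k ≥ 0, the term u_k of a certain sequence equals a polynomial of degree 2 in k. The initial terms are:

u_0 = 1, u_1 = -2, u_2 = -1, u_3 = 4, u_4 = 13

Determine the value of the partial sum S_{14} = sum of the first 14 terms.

1st diffs: -3, 1, 5, 9.
2nd diffs: 4, 4, 4 (constant).
Newton forward-difference form: u_k = 1 + (-3)·C(k,1) + 4·C(k,2).
Continuing: …, 26, 43, 64, 89, …, u_{13} = 274.
Summing k = 0..13 (14 terms) gives 1197.

1197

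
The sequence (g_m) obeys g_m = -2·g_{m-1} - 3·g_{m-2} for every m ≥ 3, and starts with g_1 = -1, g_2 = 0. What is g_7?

-33

Applying the relation repeatedly:
g_3 = 3; g_4 = -6; g_5 = 3; g_6 = 12; g_7 = -33.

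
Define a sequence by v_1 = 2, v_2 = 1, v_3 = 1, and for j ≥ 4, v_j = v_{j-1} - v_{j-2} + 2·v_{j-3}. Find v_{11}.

Compute successive terms:
v_4 = 4;  v_5 = 5;  v_6 = 3;  v_7 = 6;  v_8 = 13;  v_9 = 13;  v_{10} = 12;  v_{11} = 25.

25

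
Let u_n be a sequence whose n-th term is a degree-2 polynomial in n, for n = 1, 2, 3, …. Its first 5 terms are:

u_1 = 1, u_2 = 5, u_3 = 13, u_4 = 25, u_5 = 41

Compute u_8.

113

1st diffs: 4, 8, 12, 16.
2nd diffs: 4, 4, 4 (constant).
Newton forward-difference form: u_n = 1 + 4·C(n-1,1) + 4·C(n-1,2).
At n = 8: n-1 = 7, so u_8 = 1 + 28 + 84 = 113.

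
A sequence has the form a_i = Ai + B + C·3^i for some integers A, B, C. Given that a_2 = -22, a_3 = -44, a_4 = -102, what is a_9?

Plug in i = 2, 3, 4: 2A + B + 9C = -22; 3A + B + 27C = -44; 4A + B + 81C = -102.
Subtracting the first from the second: A + 18C = -22.
Subtracting the second from the third: A + 54C = -58.
Solving: C = -1, A = -4, then B = -5.
Hence a_9 = -4·9 + (-5) + (-1)·19683 = -19724.

-19724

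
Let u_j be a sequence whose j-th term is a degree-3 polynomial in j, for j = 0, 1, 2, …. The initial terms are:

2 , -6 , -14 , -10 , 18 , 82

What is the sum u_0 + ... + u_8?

1242

1st diffs: -8, -8, 4, 28, 64.
2nd diffs: 0, 12, 24, 36.
3rd diffs: 12, 12, 12 (constant).
Newton forward-difference form: u_j = 2 + (-8)·C(j,1) + 12·C(j,3).
Continuing: 194, 366, 610.
Summing j = 0..8 (9 terms) gives 1242.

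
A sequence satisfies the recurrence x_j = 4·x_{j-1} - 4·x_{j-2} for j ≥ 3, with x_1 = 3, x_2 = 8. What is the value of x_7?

576

x_3 = 20  x_4 = 48  x_5 = 112  x_6 = 256  x_7 = 576.
(Characteristic roots are 2 and 2.)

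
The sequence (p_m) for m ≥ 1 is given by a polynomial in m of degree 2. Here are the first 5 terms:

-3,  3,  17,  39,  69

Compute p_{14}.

1st diffs: 6, 14, 22, 30.
2nd diffs: 8, 8, 8 (constant).
Newton forward-difference form: p_m = -3 + 6·C(m-1,1) + 8·C(m-1,2).
At m = 14: m-1 = 13, so p_{14} = -3 + 78 + 624 = 699.

699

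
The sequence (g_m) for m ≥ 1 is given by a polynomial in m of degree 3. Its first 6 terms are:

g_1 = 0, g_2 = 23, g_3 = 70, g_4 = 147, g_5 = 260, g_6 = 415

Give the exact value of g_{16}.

1st diffs: 23, 47, 77, 113, 155.
2nd diffs: 24, 30, 36, 42.
3rd diffs: 6, 6, 6 (constant).
Newton forward-difference form: g_m = 23·C(m-1,1) + 24·C(m-1,2) + 6·C(m-1,3).
At m = 16: m-1 = 15, so g_{16} = 345 + 2520 + 2730 = 5595.

5595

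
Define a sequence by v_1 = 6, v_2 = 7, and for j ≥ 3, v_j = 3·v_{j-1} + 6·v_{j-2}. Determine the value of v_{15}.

2474352117

v_3 = 57;  v_4 = 213;  v_5 = 981;  …;  v_{12} = 29602989;  v_{13} = 129433221;  v_{14} = 565917597;  v_{15} = 2474352117.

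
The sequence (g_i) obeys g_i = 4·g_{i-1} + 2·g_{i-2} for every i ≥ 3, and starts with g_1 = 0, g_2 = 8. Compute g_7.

Step forward from the initial values:
g_3 = 32;  g_4 = 144;  g_5 = 640;  g_6 = 2848;  g_7 = 12672.

12672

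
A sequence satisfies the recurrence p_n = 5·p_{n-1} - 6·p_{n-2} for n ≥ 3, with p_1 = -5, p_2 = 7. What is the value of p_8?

34363

p_3 = 65;  p_4 = 283;  p_5 = 1025;  p_6 = 3427;  p_7 = 10985;  p_8 = 34363.
(Characteristic roots are 3 and 2.)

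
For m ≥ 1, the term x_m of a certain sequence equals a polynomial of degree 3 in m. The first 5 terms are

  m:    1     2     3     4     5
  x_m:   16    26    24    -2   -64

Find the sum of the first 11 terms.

-5214

1st diffs: 10, -2, -26, -62.
2nd diffs: -12, -24, -36.
3rd diffs: -12, -12 (constant).
Newton forward-difference form: x_m = 16 + 10·C(m-1,1) + (-12)·C(m-1,2) + (-12)·C(m-1,3).
Continuing: …, -174, -344, -586, -912, …, x_{11} = -1864.
Summing m = 1..11 (11 terms) gives -5214.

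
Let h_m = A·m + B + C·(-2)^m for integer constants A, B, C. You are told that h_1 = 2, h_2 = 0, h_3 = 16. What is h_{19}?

524360

Write the equations: A + B - 2C = 2; 2A + B + 4C = 0; 3A + B - 8C = 16.
Subtracting the first from the second: A + 6C = -2.
Subtracting the second from the third: A - 12C = 16.
Solving: C = -1, A = 4, then B = -4.
Hence h_{19} = 4·19 + (-4) + (-1)·(-524288) = 524360.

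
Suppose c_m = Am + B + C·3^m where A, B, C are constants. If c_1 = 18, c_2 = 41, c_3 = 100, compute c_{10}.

177201

At m = 1, 2, 3: A + B + 3C = 18; 2A + B + 9C = 41; 3A + B + 27C = 100.
Subtracting the first from the second: A + 6C = 23.
Subtracting the second from the third: A + 18C = 59.
Solving: C = 3, A = 5, then B = 4.
So c_m = 5·m + 4 + 3·3^m; at m=10 this is 177201.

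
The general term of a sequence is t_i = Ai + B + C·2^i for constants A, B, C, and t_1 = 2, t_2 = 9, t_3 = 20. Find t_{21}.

Write the equations: A + B + 2C = 2; 2A + B + 4C = 9; 3A + B + 8C = 20.
Subtracting the first from the second: A + 2C = 7.
Subtracting the second from the third: A + 4C = 11.
Solving: C = 2, A = 3, then B = -5.
So t_i = 3·i + (-5) + 2·2^i; at i=21 this is 4194362.

4194362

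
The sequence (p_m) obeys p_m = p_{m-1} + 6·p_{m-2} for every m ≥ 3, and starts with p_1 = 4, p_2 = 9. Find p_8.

Compute successive terms:
p_3 = 33  p_4 = 87  p_5 = 285  p_6 = 807  p_7 = 2517  p_8 = 7359.
(Characteristic roots are 3 and -2.)

7359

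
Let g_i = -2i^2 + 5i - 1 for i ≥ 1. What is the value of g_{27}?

g_{27} = -2·27^2 + 5·27 - 1 = -1324.

-1324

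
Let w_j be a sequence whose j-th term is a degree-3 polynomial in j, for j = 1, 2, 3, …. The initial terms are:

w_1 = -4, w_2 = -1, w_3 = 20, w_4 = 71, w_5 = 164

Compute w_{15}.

1st diffs: 3, 21, 51, 93.
2nd diffs: 18, 30, 42.
3rd diffs: 12, 12 (constant).
So w_j = 2j^3 - 3j^2 - 2j - 1.
Evaluating at j = 15 gives w_{15} = 6044.

6044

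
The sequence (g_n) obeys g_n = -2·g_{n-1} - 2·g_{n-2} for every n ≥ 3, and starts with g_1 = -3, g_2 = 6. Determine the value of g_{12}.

Applying the relation repeatedly:
g_3 = -6; g_4 = 0; g_5 = 12; g_6 = -24; g_7 = 24; g_8 = 0; g_9 = -48; g_{10} = 96; g_{11} = -96; g_{12} = 0.

0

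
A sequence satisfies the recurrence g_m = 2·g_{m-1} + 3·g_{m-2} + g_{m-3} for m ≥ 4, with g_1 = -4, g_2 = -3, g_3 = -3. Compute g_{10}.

-14299

Step forward from the initial values:
g_4 = -19;  g_5 = -50;  g_6 = -160;  g_7 = -489;  g_8 = -1508;  g_9 = -4643;  g_{10} = -14299.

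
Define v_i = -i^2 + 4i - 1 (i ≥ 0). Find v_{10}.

-61

v_{10} = -1·10^2 + 4·10 - 1 = -61.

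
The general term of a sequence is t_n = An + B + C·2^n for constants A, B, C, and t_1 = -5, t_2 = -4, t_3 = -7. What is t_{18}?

Write the equations: A + B + 2C = -5; 2A + B + 4C = -4; 3A + B + 8C = -7.
Subtracting the first from the second: A + 2C = 1.
Subtracting the second from the third: A + 4C = -3.
Solving: C = -2, A = 5, then B = -6.
Therefore t_{18} = 90 + (-6) + (-2)·262144 = -524204.

-524204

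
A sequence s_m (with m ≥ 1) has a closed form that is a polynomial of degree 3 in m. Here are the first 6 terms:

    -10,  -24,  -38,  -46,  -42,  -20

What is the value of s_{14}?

1st diffs: -14, -14, -8, 4, 22.
2nd diffs: 0, 6, 12, 18.
3rd diffs: 6, 6, 6 (constant).
So s_m = m^3 - 6m^2 - 3m - 2.
Evaluating at m = 14 gives s_{14} = 1524.

1524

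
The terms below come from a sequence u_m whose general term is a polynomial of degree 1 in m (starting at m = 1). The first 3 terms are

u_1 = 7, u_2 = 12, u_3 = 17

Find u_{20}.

102

1st diffs: 5, 5 (constant).
So u_m = 5m + 2.
Evaluating at m = 20 gives u_{20} = 102.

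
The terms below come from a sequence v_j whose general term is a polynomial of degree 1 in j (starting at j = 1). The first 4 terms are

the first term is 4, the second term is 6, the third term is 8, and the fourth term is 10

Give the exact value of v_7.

1st diffs: 2, 2, 2 (constant).
So v_j = 2j + 2.
Evaluating at j = 7 gives v_7 = 16.

16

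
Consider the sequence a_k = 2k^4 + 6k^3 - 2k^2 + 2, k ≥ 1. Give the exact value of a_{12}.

51554

a_{12} = 2·12^4 + 6·12^3 - 2·12^2 + 2 = 51554.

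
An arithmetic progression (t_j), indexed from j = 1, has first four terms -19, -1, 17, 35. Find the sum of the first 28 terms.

Common difference d = 18.
t_j = -19 + (j - 1)·18.
t_{28} = 467; S = 28·(-19 + 467)/2 = 6272.

6272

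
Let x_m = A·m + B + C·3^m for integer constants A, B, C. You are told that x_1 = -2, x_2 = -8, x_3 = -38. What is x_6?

The three given values yield: A + B + 3C = -2; 2A + B + 9C = -8; 3A + B + 27C = -38.
Subtracting the first from the second: A + 6C = -6.
Subtracting the second from the third: A + 18C = -30.
Solving: C = -2, A = 6, then B = -2.
Hence x_6 = 6·6 + (-2) + (-2)·729 = -1424.

-1424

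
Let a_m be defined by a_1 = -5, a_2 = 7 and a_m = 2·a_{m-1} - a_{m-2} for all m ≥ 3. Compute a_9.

91

a_3 = 19, a_4 = 31, a_5 = 43, a_6 = 55, a_7 = 67, a_8 = 79, a_9 = 91.
(Characteristic roots are 1 and 1.)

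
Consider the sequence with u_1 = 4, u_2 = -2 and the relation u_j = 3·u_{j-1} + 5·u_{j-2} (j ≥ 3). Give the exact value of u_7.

2804

u_3 = 14; u_4 = 32; u_5 = 166; u_6 = 658; u_7 = 2804.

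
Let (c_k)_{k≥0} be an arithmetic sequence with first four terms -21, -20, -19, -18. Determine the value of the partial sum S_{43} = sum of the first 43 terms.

0

Common difference d = 1.
c_k = -21 + (k - 0)·1.
c_{42} = 21; S = 43·(-21 + 21)/2 = 0.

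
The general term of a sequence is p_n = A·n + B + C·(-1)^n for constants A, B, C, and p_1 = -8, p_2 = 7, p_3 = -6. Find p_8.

Write the equations: A + B - C = -8; 2A + B + C = 7; 3A + B - C = -6.
Subtracting the first from the second: A + 2C = 15.
Subtracting the second from the third: A - 2C = -13.
Solving: C = 7, A = 1, then B = -2.
Therefore p_8 = 8 + (-2) + 7·1 = 13.

13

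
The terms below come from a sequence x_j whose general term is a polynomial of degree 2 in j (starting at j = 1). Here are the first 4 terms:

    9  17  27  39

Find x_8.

1st diffs: 8, 10, 12.
2nd diffs: 2, 2 (constant).
Newton forward-difference form: x_j = 9 + 8·C(j-1,1) + 2·C(j-1,2).
At j = 8: j-1 = 7, so x_8 = 9 + 56 + 42 = 107.

107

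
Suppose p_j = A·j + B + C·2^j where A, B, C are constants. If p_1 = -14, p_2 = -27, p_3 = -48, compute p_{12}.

-16445

The three given values yield: A + B + 2C = -14; 2A + B + 4C = -27; 3A + B + 8C = -48.
Subtracting the first from the second: A + 2C = -13.
Subtracting the second from the third: A + 4C = -21.
Solving: C = -4, A = -5, then B = -1.
Hence p_{12} = -5·12 + (-1) + (-4)·4096 = -16445.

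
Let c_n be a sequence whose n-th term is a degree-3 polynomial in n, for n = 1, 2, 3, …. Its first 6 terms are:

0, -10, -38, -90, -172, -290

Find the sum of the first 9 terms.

1st diffs: -10, -28, -52, -82, -118.
2nd diffs: -18, -24, -30, -36.
3rd diffs: -6, -6, -6 (constant).
Newton forward-difference form: c_n = (-10)·C(n-1,1) + (-18)·C(n-1,2) + (-6)·C(n-1,3).
Continuing: -450, -658, -920.
Summing n = 1..9 (9 terms) gives -2628.

-2628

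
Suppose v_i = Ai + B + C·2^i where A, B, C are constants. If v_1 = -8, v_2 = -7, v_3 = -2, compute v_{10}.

2009

At i = 1, 2, 3: A + B + 2C = -8; 2A + B + 4C = -7; 3A + B + 8C = -2.
Subtracting the first from the second: A + 2C = 1.
Subtracting the second from the third: A + 4C = 5.
Solving: C = 2, A = -3, then B = -9.
Hence v_{10} = -3·10 + (-9) + 2·1024 = 2009.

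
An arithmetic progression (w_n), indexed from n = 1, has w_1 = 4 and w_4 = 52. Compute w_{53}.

836

Common difference d = (52 - 4) / (4 - 1) = 16.
w_n = 4 + (n - 1)·16.
w_{53} = 4 + 52·16 = 836.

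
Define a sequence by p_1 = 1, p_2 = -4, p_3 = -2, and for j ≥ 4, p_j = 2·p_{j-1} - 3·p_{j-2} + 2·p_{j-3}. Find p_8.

p_4 = 10, p_5 = 18, p_6 = 2, p_7 = -30, p_8 = -30.

-30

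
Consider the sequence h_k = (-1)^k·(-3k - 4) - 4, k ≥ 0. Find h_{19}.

57

(-1)^19 = -1; -3k - 4 at k=19 is -61; so h_{19} = 57.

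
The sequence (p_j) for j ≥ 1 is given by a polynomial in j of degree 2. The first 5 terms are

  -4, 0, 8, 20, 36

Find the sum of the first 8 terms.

304

1st diffs: 4, 8, 12, 16.
2nd diffs: 4, 4, 4 (constant).
Newton forward-difference form: p_j = -4 + 4·C(j-1,1) + 4·C(j-1,2).
Continuing: 56, 80, 108.
Summing j = 1..8 (8 terms) gives 304.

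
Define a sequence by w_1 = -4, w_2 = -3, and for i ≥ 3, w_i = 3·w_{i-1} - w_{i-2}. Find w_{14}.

Compute successive terms:
w_3 = -5, w_4 = -12, w_5 = -31, …, w_{11} = -9959, w_{12} = -26073, w_{13} = -68260, w_{14} = -178707.

-178707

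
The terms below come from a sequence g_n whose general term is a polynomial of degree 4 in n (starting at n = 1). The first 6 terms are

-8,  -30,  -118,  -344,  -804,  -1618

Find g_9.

-7744

1st diffs: -22, -88, -226, -460, -814.
2nd diffs: -66, -138, -234, -354.
3rd diffs: -72, -96, -120.
4th diffs: -24, -24 (constant).
Newton forward-difference form: g_n = -8 + (-22)·C(n-1,1) + (-66)·C(n-1,2) + (-72)·C(n-1,3) + (-24)·C(n-1,4).
At n = 9: n-1 = 8, so g_9 = -8 - 176 - 1848 - 4032 - 1680 = -7744.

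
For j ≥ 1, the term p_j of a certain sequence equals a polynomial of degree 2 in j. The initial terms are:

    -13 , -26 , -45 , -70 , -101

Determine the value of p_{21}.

1st diffs: -13, -19, -25, -31.
2nd diffs: -6, -6, -6 (constant).
Newton forward-difference form: p_j = -13 + (-13)·C(j-1,1) + (-6)·C(j-1,2).
At j = 21: j-1 = 20, so p_{21} = -13 - 260 - 1140 = -1413.

-1413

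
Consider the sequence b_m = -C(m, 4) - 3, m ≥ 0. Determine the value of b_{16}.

-1823

C(16, 4) = 1820, so b_{16} = -1823.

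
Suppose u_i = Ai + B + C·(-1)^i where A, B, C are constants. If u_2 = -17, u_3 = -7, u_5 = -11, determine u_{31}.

At i = 2, 3, 5: 2A + B + C = -17; 3A + B - C = -7; 5A + B - C = -11.
Subtracting the first from the second: A - 2C = 10.
Subtracting the second from the third: 2A = -4.
Solving: C = -6, A = -2, then B = -7.
Therefore u_{31} = -62 + (-7) + (-6)·(-1) = -63.

-63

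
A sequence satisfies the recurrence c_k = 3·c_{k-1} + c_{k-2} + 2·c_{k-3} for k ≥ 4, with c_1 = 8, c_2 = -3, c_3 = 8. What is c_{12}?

Iterate the recurrence:
c_4 = 37;  c_5 = 113;  c_6 = 392;  c_7 = 1363;  c_8 = 4707;  c_9 = 16268;  c_{10} = 56237;  c_{11} = 194393;  c_{12} = 671952.

671952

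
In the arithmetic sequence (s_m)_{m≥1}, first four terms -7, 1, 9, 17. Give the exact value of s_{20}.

Common difference d = 8.
s_m = -7 + (m - 1)·8.
s_{20} = -7 + 19·8 = 145.

145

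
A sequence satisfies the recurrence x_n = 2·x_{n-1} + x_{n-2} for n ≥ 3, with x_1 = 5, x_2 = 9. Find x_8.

Compute successive terms:
x_3 = 23; x_4 = 55; x_5 = 133; x_6 = 321; x_7 = 775; x_8 = 1871.

1871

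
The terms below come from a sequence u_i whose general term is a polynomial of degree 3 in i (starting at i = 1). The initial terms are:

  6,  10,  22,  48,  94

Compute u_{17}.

4390

1st diffs: 4, 12, 26, 46.
2nd diffs: 8, 14, 20.
3rd diffs: 6, 6 (constant).
So u_i = i^3 - 2i^2 + 3i + 4.
Evaluating at i = 17 gives u_{17} = 4390.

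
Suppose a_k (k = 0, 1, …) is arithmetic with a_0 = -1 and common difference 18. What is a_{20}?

359

a_k = -1 + (k - 0)·18.
a_{20} = -1 + 20·18 = 359.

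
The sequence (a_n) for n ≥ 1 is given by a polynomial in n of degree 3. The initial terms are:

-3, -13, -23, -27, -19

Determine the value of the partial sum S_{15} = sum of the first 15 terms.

7095

1st diffs: -10, -10, -4, 8.
2nd diffs: 0, 6, 12.
3rd diffs: 6, 6 (constant).
Newton forward-difference form: a_n = -3 + (-10)·C(n-1,1) + 6·C(n-1,3).
Continuing: …, 7, 57, 137, 253, …, a_{15} = 2041.
Summing n = 1..15 (15 terms) gives 7095.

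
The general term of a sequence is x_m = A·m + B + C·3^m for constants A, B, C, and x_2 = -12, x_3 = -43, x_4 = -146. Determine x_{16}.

-86093366

Plug in m = 2, 3, 4: 2A + B + 9C = -12; 3A + B + 27C = -43; 4A + B + 81C = -146.
Subtracting the first from the second: A + 18C = -31.
Subtracting the second from the third: A + 54C = -103.
Solving: C = -2, A = 5, then B = -4.
Hence x_{16} = 5·16 + (-4) + (-2)·43046721 = -86093366.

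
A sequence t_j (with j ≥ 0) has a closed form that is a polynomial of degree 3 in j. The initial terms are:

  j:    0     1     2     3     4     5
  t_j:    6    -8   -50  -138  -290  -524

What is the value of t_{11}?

-4658

1st diffs: -14, -42, -88, -152, -234.
2nd diffs: -28, -46, -64, -82.
3rd diffs: -18, -18, -18 (constant).
Newton forward-difference form: t_j = 6 + (-14)·C(j,1) + (-28)·C(j,2) + (-18)·C(j,3).
At j = 11: j = 11, so t_{11} = 6 - 154 - 1540 - 2970 = -4658.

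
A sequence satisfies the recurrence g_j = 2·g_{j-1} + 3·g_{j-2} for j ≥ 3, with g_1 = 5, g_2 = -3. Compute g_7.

Step forward from the initial values:
g_3 = 9  g_4 = 9  g_5 = 45  g_6 = 117  g_7 = 369.
(Characteristic roots are 3 and -1.)

369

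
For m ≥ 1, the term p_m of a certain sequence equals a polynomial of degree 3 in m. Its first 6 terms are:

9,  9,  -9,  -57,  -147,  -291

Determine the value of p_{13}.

-3819

1st diffs: 0, -18, -48, -90, -144.
2nd diffs: -18, -30, -42, -54.
3rd diffs: -12, -12, -12 (constant).
So p_m = -2m^3 + 3m^2 + 5m + 3.
Evaluating at m = 13 gives p_{13} = -3819.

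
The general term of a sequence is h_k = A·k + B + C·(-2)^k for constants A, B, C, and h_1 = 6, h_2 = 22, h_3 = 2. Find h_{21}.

-4194214

Plug in k = 1, 2, 3: A + B - 2C = 6; 2A + B + 4C = 22; 3A + B - 8C = 2.
Subtracting the first from the second: A + 6C = 16.
Subtracting the second from the third: A - 12C = -20.
Solving: C = 2, A = 4, then B = 6.
So h_k = 4·k + 6 + 2·(-2)^k; at k=21 this is -4194214.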